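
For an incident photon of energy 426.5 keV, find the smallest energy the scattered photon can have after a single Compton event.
159.7810 keV (at θ = 180°)

The scattered photon has minimum energy when its wavelength is maximum, i.e., when the Compton shift Δλ = λ_C(1 − cos θ) is maximum. This occurs at θ = 180° (backscattering), giving Δλ_max = 2λ_C = 4.8526 pm.

Initial wavelength: λ₀ = hc/E₀ = 2.9070 pm
Maximum final wavelength: λ'_max = λ₀ + 2λ_C = 2.9070 + 4.8526 = 7.7596 pm
Minimum final energy: E'_min = hc/λ'_max = 159.7810 keV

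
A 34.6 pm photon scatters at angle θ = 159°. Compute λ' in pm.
39.2915 pm

Using the Compton scattering formula:
λ' = λ + Δλ = λ + λ_C(1 - cos θ)

Given:
- Initial wavelength λ = 34.6 pm
- Scattering angle θ = 159°
- Compton wavelength λ_C ≈ 2.4263 pm

Calculate the shift:
Δλ = 2.4263 × (1 - cos(159°))
Δλ = 2.4263 × 1.9336
Δλ = 4.6915 pm

Final wavelength:
λ' = 34.6 + 4.6915 = 39.2915 pm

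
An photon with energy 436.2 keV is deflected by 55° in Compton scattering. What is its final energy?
319.7936 keV

First convert energy to wavelength:
λ = hc/E, with hc ≈ 1239.842 keV·pm (i.e. 1239.842 eV·nm)

For E = 436.2 keV = 436200 eV:
λ = 1239.842 keV·pm / 436.2 keV
λ = 2.8424 pm

Calculate the Compton shift:
Δλ = λ_C(1 - cos(55°)) = 2.4263 × 0.4264
Δλ = 1.0346 pm

Final wavelength:
λ' = 2.8424 + 1.0346 = 3.8770 pm

Final energy:
E' = hc/λ' = 1239.842 / 3.8770 = 319.7936 keV

(Intermediate values are shown rounded; full precision is carried through to the final answer.)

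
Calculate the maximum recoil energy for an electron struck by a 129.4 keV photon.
43.5032 keV

Maximum energy transfer occurs at θ = 180° (backscattering).

Initial photon: E₀ = 129.4 keV → λ₀ = 9.5815 pm

Maximum Compton shift (at 180°):
Δλ_max = 2λ_C = 2 × 2.4263 = 4.8526 pm

Final wavelength:
λ' = 9.5815 + 4.8526 = 14.4341 pm

Minimum photon energy (maximum energy to electron):
E'_min = hc/λ' = 85.8968 keV

Maximum electron kinetic energy:
K_max = E₀ - E'_min = 129.4000 - 85.8968 = 43.5032 keV

(Intermediate values are shown rounded; full precision is carried through to the final answer.)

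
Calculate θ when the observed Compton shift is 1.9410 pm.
78.46°

From the Compton formula Δλ = λ_C(1 - cos θ), we can solve for θ:

cos θ = 1 - Δλ/λ_C

Given:
- Δλ = 1.9410 pm
- λ_C = h/(m_e·c) ≈ 2.42631024 pm

cos θ = 1 - 1.9410/2.42631024
cos θ = 1 - 0.799980
cos θ = 0.200020

θ = arccos(0.200020)
θ = 78.46°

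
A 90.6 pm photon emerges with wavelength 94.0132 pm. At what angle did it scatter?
114.00°

First find the wavelength shift:
Δλ = λ' - λ = 94.0132 - 90.6 = 3.4132 pm

Using Δλ = λ_C(1 - cos θ), with λ_C = h/(m_e·c) ≈ 2.42631024 pm:
cos θ = 1 - Δλ/λ_C
cos θ = 1 - 3.4132/2.42631024
cos θ = -0.406745

θ = arccos(-0.406745)
θ = 114.00°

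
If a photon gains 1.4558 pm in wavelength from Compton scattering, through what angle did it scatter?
66.42°

From the Compton formula Δλ = λ_C(1 - cos θ), we can solve for θ:

cos θ = 1 - Δλ/λ_C

Given:
- Δλ = 1.4558 pm
- λ_C = h/(m_e·c) ≈ 2.42631024 pm

cos θ = 1 - 1.4558/2.42631024
cos θ = 1 - 0.600006
cos θ = 0.399994

θ = arccos(0.399994)
θ = 66.42°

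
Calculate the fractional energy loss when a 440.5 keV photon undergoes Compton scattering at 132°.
0.5900 (or 59.00%)

Calculate initial and final photon energies:

Initial: E₀ = 440.5 keV → λ₀ = 2.8146 pm
Compton shift: Δλ = 4.0498 pm
Final wavelength: λ' = 6.8645 pm
Final energy: E' = 180.6177 keV

Fractional energy loss:
(E₀ - E')/E₀ = (440.5000 - 180.6177)/440.5000
= 259.8823/440.5000
= 0.5900
= 59.00%

(Intermediate values are shown rounded; full precision is carried through to the final answer.)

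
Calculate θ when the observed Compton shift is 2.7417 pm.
97.47°

From the Compton formula Δλ = λ_C(1 - cos θ), we can solve for θ:

cos θ = 1 - Δλ/λ_C

Given:
- Δλ = 2.7417 pm
- λ_C = h/(m_e·c) ≈ 2.42631024 pm

cos θ = 1 - 2.7417/2.42631024
cos θ = 1 - 1.129987
cos θ = -0.129987

θ = arccos(-0.129987)
θ = 97.47°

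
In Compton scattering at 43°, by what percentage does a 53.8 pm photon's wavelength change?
1.2116%

Calculate the Compton shift:
Δλ = λ_C(1 - cos(43°))
Δλ = 2.4263 × (1 - cos(43°))
Δλ = 2.4263 × 0.2686
Δλ = 0.6518 pm

Percentage change:
(Δλ/λ₀) × 100 = (0.6518/53.8) × 100
= 1.2116%

(Intermediate values are shown rounded; full precision is carried through to the final answer.)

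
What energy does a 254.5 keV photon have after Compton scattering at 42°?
225.6355 keV

First convert energy to wavelength:
λ = hc/E, with hc ≈ 1239.842 keV·pm (i.e. 1239.842 eV·nm)

For E = 254.5 keV = 254500 eV:
λ = 1239.842 keV·pm / 254.5 keV
λ = 4.8717 pm

Calculate the Compton shift:
Δλ = λ_C(1 - cos(42°)) = 2.4263 × 0.2569
Δλ = 0.6232 pm

Final wavelength:
λ' = 4.8717 + 0.6232 = 5.4949 pm

Final energy:
E' = hc/λ' = 1239.842 / 5.4949 = 225.6355 keV

(Intermediate values are shown rounded; full precision is carried through to the final answer.)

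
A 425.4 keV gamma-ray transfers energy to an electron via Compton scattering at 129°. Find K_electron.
244.8695 keV

By energy conservation: K_e = E_initial - E_final

First find the scattered photon energy:
Initial wavelength: λ = hc/E = 2.9145 pm
Compton shift: Δλ = λ_C(1 - cos(129°)) = 3.9532 pm
Final wavelength: λ' = 2.9145 + 3.9532 = 6.8678 pm
Final photon energy: E' = hc/λ' = 180.5305 keV

Electron kinetic energy:
K_e = E - E' = 425.4000 - 180.5305 = 244.8695 keV

(Intermediate values are shown rounded; full precision is carried through to the final answer.)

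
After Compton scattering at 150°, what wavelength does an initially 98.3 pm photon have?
102.8276 pm

Using the Compton formula: λ' = λ + λ_C(1 − cos θ)

For θ = 150°, cos θ = -√3/2 (exact) ≈ -0.8660, so:
1 − cos 150° = 1 − (-√3/2) ≈ 1.8660

Δλ = λ_C × 1.8660 = 2.4263 × 1.8660 = 4.5276 pm

λ' = 98.3 + 4.5276 = 102.8276 pm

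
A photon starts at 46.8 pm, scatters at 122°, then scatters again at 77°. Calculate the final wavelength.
52.3926 pm

Apply Compton shift twice:

First scattering at θ₁ = 122°:
Δλ₁ = λ_C(1 - cos(122°))
Δλ₁ = 2.4263 × 1.5299
Δλ₁ = 3.7121 pm

After first scattering:
λ₁ = 46.8 + 3.7121 = 50.5121 pm

Second scattering at θ₂ = 77°:
Δλ₂ = λ_C(1 - cos(77°))
Δλ₂ = 2.4263 × 0.7750
Δλ₂ = 1.8805 pm

Final wavelength:
λ₂ = 50.5121 + 1.8805 = 52.3926 pm

Total shift: Δλ_total = 3.7121 + 1.8805 = 5.5926 pm

(Intermediate values are shown rounded; full precision is carried through to the final answer.)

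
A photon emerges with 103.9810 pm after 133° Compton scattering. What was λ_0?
99.9000 pm

From λ' = λ + Δλ, we have λ = λ' - Δλ

First calculate the Compton shift:
Δλ = λ_C(1 - cos θ)
Δλ = 2.4263 × (1 - cos(133°))
Δλ = 2.4263 × 1.6820
Δλ = 4.0810 pm

Initial wavelength:
λ = λ' - Δλ
λ = 103.9810 - 4.0810
λ = 99.9000 pm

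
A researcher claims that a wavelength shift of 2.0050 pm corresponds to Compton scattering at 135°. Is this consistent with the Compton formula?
No, inconsistent

Calculate the expected shift for θ = 135°:

Δλ_expected = λ_C(1 - cos(135°))
Δλ_expected = 2.4263 × (1 - cos(135°))
Δλ_expected = 2.4263 × 1.7071
Δλ_expected = 4.1420 pm

Given shift: 2.0050 pm
Expected shift: 4.1420 pm
Difference: 2.1370 pm

The values do not match. The given shift corresponds to θ ≈ 80.0°, not 135°.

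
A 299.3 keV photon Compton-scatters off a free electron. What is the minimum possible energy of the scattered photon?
137.8354 keV (at θ = 180°)

The scattered photon has minimum energy when its wavelength is maximum, i.e., when the Compton shift Δλ = λ_C(1 − cos θ) is maximum. This occurs at θ = 180° (backscattering), giving Δλ_max = 2λ_C = 4.8526 pm.

Initial wavelength: λ₀ = hc/E₀ = 4.1425 pm
Maximum final wavelength: λ'_max = λ₀ + 2λ_C = 4.1425 + 4.8526 = 8.9951 pm
Minimum final energy: E'_min = hc/λ'_max = 137.8354 keV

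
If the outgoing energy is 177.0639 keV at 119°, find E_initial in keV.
364.7001 keV

Convert final energy to wavelength (hc ≈ 1239.842 keV·pm):
λ' = hc/E' = 1239.842 / 177.0639 = 7.0022 pm

Calculate the Compton shift:
Δλ = λ_C(1 - cos(119°))
Δλ = 2.4263 × (1 - cos(119°))
Δλ = 3.6026 pm

Initial wavelength:
λ = λ' - Δλ = 7.0022 - 3.6026 = 3.3996 pm

Initial energy:
E = hc/λ = 1239.842 / 3.3996 = 364.7001 keV

(Intermediate values are shown rounded; full precision is carried through to the final answer.)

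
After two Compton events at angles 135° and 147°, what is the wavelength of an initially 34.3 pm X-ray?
42.9032 pm

Apply Compton shift twice:

First scattering at θ₁ = 135°:
Δλ₁ = λ_C(1 - cos(135°))
Δλ₁ = 2.4263 × 1.7071
Δλ₁ = 4.1420 pm

After first scattering:
λ₁ = 34.3 + 4.1420 = 38.4420 pm

Second scattering at θ₂ = 147°:
Δλ₂ = λ_C(1 - cos(147°))
Δλ₂ = 2.4263 × 1.8387
Δλ₂ = 4.4612 pm

Final wavelength:
λ₂ = 38.4420 + 4.4612 = 42.9032 pm

Total shift: Δλ_total = 4.1420 + 4.4612 = 8.6032 pm

(Intermediate values are shown rounded; full precision is carried through to the final answer.)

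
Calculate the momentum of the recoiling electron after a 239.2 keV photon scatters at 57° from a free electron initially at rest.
1.1302e-22 kg·m/s

The electron is initially at rest, so by conservation of momentum:
p⃗_e = p⃗₀ − p⃗'  (incident photon momentum minus scattered photon momentum)

Photon momentum magnitudes (p = h/λ = E/c):
λ₀ = hc/E₀ = 5.1833 pm → p₀ = h/λ₀ = 1.2784e-22 kg·m/s
Δλ = λ_C(1 − cos 57°) = 1.1048 pm
λ' = 6.2881 pm → p' = h/λ' = 1.0537e-22 kg·m/s

The scattered photon makes angle θ = 57° with the incident direction, so by the law of cosines:
|p⃗_e|² = p₀² + p'² − 2p₀p'cos θ
|p⃗_e|² = (1.2784e-22)² + (1.0537e-22)² − 2·1.2784e-22·1.0537e-22·cos(57°)
|p⃗_e| = 1.1302e-22 kg·m/s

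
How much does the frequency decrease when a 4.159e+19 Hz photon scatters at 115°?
1.347e+19 Hz (decrease)

Convert frequency to wavelength (c = 299792458 m/s):
λ₀ = c/f₀ = 299792458/4.159e+19 = 7.2082822e-12 m = 7.2083 pm

Calculate Compton shift:
Δλ = λ_C(1 - cos(115°)) = 3.4517 pm

Final wavelength:
λ' = λ₀ + Δλ = 7.2083 + 3.4517 = 10.6600 pm

Final frequency:
f' = c/λ' = 299792458/1.0659995e-11 = 2.8123132e+19 Hz

Frequency shift (decrease):
Δf = f₀ - f' = 4.159e+19 - 2.8123132e+19 = 1.347e+19 Hz

(Intermediate values are shown rounded; full precision is carried through to the final answer.)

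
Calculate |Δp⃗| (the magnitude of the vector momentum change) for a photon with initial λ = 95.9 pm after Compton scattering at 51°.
5.9218e-24 kg·m/s

Photon momentum magnitude is p = h/λ.

Initial momentum:
p₀ = h/λ = 6.6261e-34/9.5900e-11 = 6.9094e-24 kg·m/s

After scattering:
λ' = λ + Δλ = 95.9 + 0.8994 = 96.7994 pm
p' = h/λ' = 6.6261e-34/9.6799e-11 = 6.8452e-24 kg·m/s

Momentum is a vector; the scattered photon's direction makes angle θ = 51° with the incident direction. The magnitude of the vector change Δp⃗ = p⃗₀ − p⃗' is found from the law of cosines:
|Δp⃗|² = p₀² + p'² − 2p₀p'cos θ
|Δp⃗|² = (6.9094e-24)² + (6.8452e-24)² − 2·6.9094e-24·6.8452e-24·cos(51°)
|Δp⃗| = 5.9218e-24 kg·m/s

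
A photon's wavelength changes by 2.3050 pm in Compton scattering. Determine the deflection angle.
87.13°

From the Compton formula Δλ = λ_C(1 - cos θ), we can solve for θ:

cos θ = 1 - Δλ/λ_C

Given:
- Δλ = 2.3050 pm
- λ_C = h/(m_e·c) ≈ 2.42631024 pm

cos θ = 1 - 2.3050/2.42631024
cos θ = 1 - 0.950002
cos θ = 0.049998

θ = arccos(0.049998)
θ = 87.13°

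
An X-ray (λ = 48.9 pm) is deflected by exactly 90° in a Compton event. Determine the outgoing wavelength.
51.3263 pm

Using the Compton formula: λ' = λ + λ_C(1 − cos θ)

For θ = 90°, cos θ = 0 (exact) = 0.0000, so:
1 − cos 90° = 1 − (0) = 1.0000

Δλ = λ_C × 1.0000 = 2.4263 × 1.0000 = 2.4263 pm

λ' = 48.9 + 2.4263 = 51.3263 pm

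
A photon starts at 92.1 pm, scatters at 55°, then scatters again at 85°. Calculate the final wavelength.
95.3495 pm

Apply Compton shift twice:

First scattering at θ₁ = 55°:
Δλ₁ = λ_C(1 - cos(55°))
Δλ₁ = 2.4263 × 0.4264
Δλ₁ = 1.0346 pm

After first scattering:
λ₁ = 92.1 + 1.0346 = 93.1346 pm

Second scattering at θ₂ = 85°:
Δλ₂ = λ_C(1 - cos(85°))
Δλ₂ = 2.4263 × 0.9128
Δλ₂ = 2.2148 pm

Final wavelength:
λ₂ = 93.1346 + 2.2148 = 95.3495 pm

Total shift: Δλ_total = 1.0346 + 2.2148 = 3.2495 pm

(Intermediate values are shown rounded; full precision is carried through to the final answer.)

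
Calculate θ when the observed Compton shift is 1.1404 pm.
58.00°

From the Compton formula Δλ = λ_C(1 - cos θ), we can solve for θ:

cos θ = 1 - Δλ/λ_C

Given:
- Δλ = 1.1404 pm
- λ_C = h/(m_e·c) ≈ 2.42631024 pm

cos θ = 1 - 1.1404/2.42631024
cos θ = 1 - 0.470014
cos θ = 0.529986

θ = arccos(0.529986)
θ = 58.00°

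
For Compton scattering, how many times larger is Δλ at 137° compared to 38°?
137° produces the larger shift by a factor of 8.167

Calculate both shifts using Δλ = λ_C(1 - cos θ):

For θ₁ = 38°:
Δλ₁ = 2.4263 × (1 - cos(38°))
Δλ₁ = 2.4263 × 0.2120
Δλ₁ = 0.5144 pm

For θ₂ = 137°:
Δλ₂ = 2.4263 × (1 - cos(137°))
Δλ₂ = 2.4263 × 1.7314
Δλ₂ = 4.2008 pm

The 137° angle produces the larger shift.
Ratio: 4.2008/0.5144 = 8.167

(Intermediate values are shown rounded; full precision is carried through to the final answer.)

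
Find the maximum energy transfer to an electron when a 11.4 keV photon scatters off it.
0.4869 keV

Maximum energy transfer occurs at θ = 180° (backscattering).

Initial photon: E₀ = 11.4 keV → λ₀ = 108.7581 pm

Maximum Compton shift (at 180°):
Δλ_max = 2λ_C = 2 × 2.4263 = 4.8526 pm

Final wavelength:
λ' = 108.7581 + 4.8526 = 113.6107 pm

Minimum photon energy (maximum energy to electron):
E'_min = hc/λ' = 10.9131 keV

Maximum electron kinetic energy:
K_max = E₀ - E'_min = 11.4000 - 10.9131 = 0.4869 keV

(Intermediate values are shown rounded; full precision is carried through to the final answer.)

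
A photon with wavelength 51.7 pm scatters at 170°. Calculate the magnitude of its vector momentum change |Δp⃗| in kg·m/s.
2.4447e-23 kg·m/s

Photon momentum magnitude is p = h/λ.

Initial momentum:
p₀ = h/λ = 6.6261e-34/5.1700e-11 = 1.2816e-23 kg·m/s

After scattering:
λ' = λ + Δλ = 51.7 + 4.8158 = 56.5158 pm
p' = h/λ' = 6.6261e-34/5.6516e-11 = 1.1724e-23 kg·m/s

Momentum is a vector; the scattered photon's direction makes angle θ = 170° with the incident direction. The magnitude of the vector change Δp⃗ = p⃗₀ − p⃗' is found from the law of cosines:
|Δp⃗|² = p₀² + p'² − 2p₀p'cos θ
|Δp⃗|² = (1.2816e-23)² + (1.1724e-23)² − 2·1.2816e-23·1.1724e-23·cos(170°)
|Δp⃗| = 2.4447e-23 kg·m/s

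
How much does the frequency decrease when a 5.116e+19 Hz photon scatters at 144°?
2.191e+19 Hz (decrease)

Convert frequency to wavelength (c = 299792458 m/s):
λ₀ = c/f₀ = 299792458/5.116e+19 = 5.8598995e-12 m = 5.8599 pm

Calculate Compton shift:
Δλ = λ_C(1 - cos(144°)) = 4.3892 pm

Final wavelength:
λ' = λ₀ + Δλ = 5.8599 + 4.3892 = 10.2491 pm

Final frequency:
f' = c/λ' = 299792458/1.0249136e-11 = 2.9250510e+19 Hz

Frequency shift (decrease):
Δf = f₀ - f' = 5.116e+19 - 2.9250510e+19 = 2.191e+19 Hz

(Intermediate values are shown rounded; full precision is carried through to the final answer.)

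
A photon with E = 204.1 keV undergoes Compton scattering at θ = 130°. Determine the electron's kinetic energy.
80.8625 keV

By energy conservation: K_e = E_initial - E_final

First find the scattered photon energy:
Initial wavelength: λ = hc/E = 6.0747 pm
Compton shift: Δλ = λ_C(1 - cos(130°)) = 3.9859 pm
Final wavelength: λ' = 6.0747 + 3.9859 = 10.0606 pm
Final photon energy: E' = hc/λ' = 123.2375 keV

Electron kinetic energy:
K_e = E - E' = 204.1000 - 123.2375 = 80.8625 keV

(Intermediate values are shown rounded; full precision is carried through to the final answer.)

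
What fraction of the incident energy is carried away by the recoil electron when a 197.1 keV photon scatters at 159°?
0.4272 (or 42.72%)

Calculate initial and final photon energies:

Initial: E₀ = 197.1 keV → λ₀ = 6.2904 pm
Compton shift: Δλ = 4.6915 pm
Final wavelength: λ' = 10.9819 pm
Final energy: E' = 112.8988 keV

Fractional energy loss:
(E₀ - E')/E₀ = (197.1000 - 112.8988)/197.1000
= 84.2012/197.1000
= 0.4272
= 42.72%

(Intermediate values are shown rounded; full precision is carried through to the final answer.)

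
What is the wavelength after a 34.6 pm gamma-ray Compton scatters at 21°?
34.7612 pm

Using the Compton scattering formula:
λ' = λ + Δλ = λ + λ_C(1 - cos θ)

Given:
- Initial wavelength λ = 34.6 pm
- Scattering angle θ = 21°
- Compton wavelength λ_C ≈ 2.4263 pm

Calculate the shift:
Δλ = 2.4263 × (1 - cos(21°))
Δλ = 2.4263 × 0.0664
Δλ = 0.1612 pm

Final wavelength:
λ' = 34.6 + 0.1612 = 34.7612 pm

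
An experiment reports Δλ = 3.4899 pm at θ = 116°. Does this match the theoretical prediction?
Yes, consistent

Calculate the expected shift for θ = 116°:

Δλ_expected = λ_C(1 - cos(116°))
Δλ_expected = 2.4263 × (1 - cos(116°))
Δλ_expected = 2.4263 × 1.4384
Δλ_expected = 3.4899 pm

Given shift: 3.4899 pm
Expected shift: 3.4899 pm
Difference: 0.0000 pm

The values match. This is consistent with Compton scattering at the stated angle.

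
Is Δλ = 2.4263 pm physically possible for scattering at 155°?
No, inconsistent

Calculate the expected shift for θ = 155°:

Δλ_expected = λ_C(1 - cos(155°))
Δλ_expected = 2.4263 × (1 - cos(155°))
Δλ_expected = 2.4263 × 1.9063
Δλ_expected = 4.6253 pm

Given shift: 2.4263 pm
Expected shift: 4.6253 pm
Difference: 2.1990 pm

The values do not match. The given shift corresponds to θ ≈ 90.0°, not 155°.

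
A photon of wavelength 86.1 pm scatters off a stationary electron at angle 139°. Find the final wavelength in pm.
90.3575 pm

Using the Compton scattering formula:
λ' = λ + Δλ = λ + λ_C(1 - cos θ)

Given:
- Initial wavelength λ = 86.1 pm
- Scattering angle θ = 139°
- Compton wavelength λ_C ≈ 2.4263 pm

Calculate the shift:
Δλ = 2.4263 × (1 - cos(139°))
Δλ = 2.4263 × 1.7547
Δλ = 4.2575 pm

Final wavelength:
λ' = 86.1 + 4.2575 = 90.3575 pm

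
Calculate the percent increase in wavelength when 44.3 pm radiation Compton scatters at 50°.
1.9565%

Calculate the Compton shift:
Δλ = λ_C(1 - cos(50°))
Δλ = 2.4263 × (1 - cos(50°))
Δλ = 2.4263 × 0.3572
Δλ = 0.8667 pm

Percentage change:
(Δλ/λ₀) × 100 = (0.8667/44.3) × 100
= 1.9565%

(Intermediate values are shown rounded; full precision is carried through to the final answer.)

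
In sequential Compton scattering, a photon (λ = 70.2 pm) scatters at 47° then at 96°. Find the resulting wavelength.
73.6515 pm

Apply Compton shift twice:

First scattering at θ₁ = 47°:
Δλ₁ = λ_C(1 - cos(47°))
Δλ₁ = 2.4263 × 0.3180
Δλ₁ = 0.7716 pm

After first scattering:
λ₁ = 70.2 + 0.7716 = 70.9716 pm

Second scattering at θ₂ = 96°:
Δλ₂ = λ_C(1 - cos(96°))
Δλ₂ = 2.4263 × 1.1045
Δλ₂ = 2.6799 pm

Final wavelength:
λ₂ = 70.9716 + 2.6799 = 73.6515 pm

Total shift: Δλ_total = 0.7716 + 2.6799 = 3.4515 pm

(Intermediate values are shown rounded; full precision is carried through to the final answer.)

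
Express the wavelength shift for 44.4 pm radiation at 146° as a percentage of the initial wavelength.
9.9951%

Calculate the Compton shift:
Δλ = λ_C(1 - cos(146°))
Δλ = 2.4263 × (1 - cos(146°))
Δλ = 2.4263 × 1.8290
Δλ = 4.4378 pm

Percentage change:
(Δλ/λ₀) × 100 = (4.4378/44.4) × 100
= 9.9951%

(Intermediate values are shown rounded; full precision is carried through to the final answer.)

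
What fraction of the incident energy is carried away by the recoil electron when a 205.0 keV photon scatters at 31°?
0.0542 (or 5.42%)

Calculate initial and final photon energies:

Initial: E₀ = 205.0 keV → λ₀ = 6.0480 pm
Compton shift: Δλ = 0.3466 pm
Final wavelength: λ' = 6.3946 pm
Final energy: E' = 193.8899 keV

Fractional energy loss:
(E₀ - E')/E₀ = (205.0000 - 193.8899)/205.0000
= 11.1101/205.0000
= 0.0542
= 5.42%

(Intermediate values are shown rounded; full precision is carried through to the final answer.)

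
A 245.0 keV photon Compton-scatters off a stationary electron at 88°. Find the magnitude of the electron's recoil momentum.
1.5601e-22 kg·m/s

The electron is initially at rest, so by conservation of momentum:
p⃗_e = p⃗₀ − p⃗'  (incident photon momentum minus scattered photon momentum)

Photon momentum magnitudes (p = h/λ = E/c):
λ₀ = hc/E₀ = 5.0606 pm → p₀ = h/λ₀ = 1.3094e-22 kg·m/s
Δλ = λ_C(1 − cos 88°) = 2.3416 pm
λ' = 7.4022 pm → p' = h/λ' = 8.9515e-23 kg·m/s

The scattered photon makes angle θ = 88° with the incident direction, so by the law of cosines:
|p⃗_e|² = p₀² + p'² − 2p₀p'cos θ
|p⃗_e|² = (1.3094e-22)² + (8.9515e-23)² − 2·1.3094e-22·8.9515e-23·cos(88°)
|p⃗_e| = 1.5601e-22 kg·m/s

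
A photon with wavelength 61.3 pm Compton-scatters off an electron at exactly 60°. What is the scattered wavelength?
62.5132 pm

Using the Compton formula: λ' = λ + λ_C(1 − cos θ)

For θ = 60°, cos θ = 1/2 (exact) = 0.5000, so:
1 − cos 60° = 1 − (1/2) = 0.5000

Δλ = λ_C × 0.5000 = 2.4263 × 0.5000 = 1.2132 pm

λ' = 61.3 + 1.2132 = 62.5132 pm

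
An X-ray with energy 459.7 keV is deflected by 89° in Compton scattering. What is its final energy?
244.0138 keV

First convert energy to wavelength:
λ = hc/E, with hc ≈ 1239.842 keV·pm (i.e. 1239.842 eV·nm)

For E = 459.7 keV = 459700 eV:
λ = 1239.842 keV·pm / 459.7 keV
λ = 2.6971 pm

Calculate the Compton shift:
Δλ = λ_C(1 - cos(89°)) = 2.4263 × 0.9825
Δλ = 2.3840 pm

Final wavelength:
λ' = 2.6971 + 2.3840 = 5.0810 pm

Final energy:
E' = hc/λ' = 1239.842 / 5.0810 = 244.0138 keV

(Intermediate values are shown rounded; full precision is carried through to the final answer.)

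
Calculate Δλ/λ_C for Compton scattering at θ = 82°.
0.8608 λ_C

The Compton shift formula is:
Δλ = λ_C(1 - cos θ)

Dividing both sides by λ_C:
Δλ/λ_C = 1 - cos θ

For θ = 82°:
Δλ/λ_C = 1 - cos(82°)
Δλ/λ_C = 1 - 0.1392
Δλ/λ_C = 0.8608

This means the shift is 0.8608 × λ_C = 2.0886 pm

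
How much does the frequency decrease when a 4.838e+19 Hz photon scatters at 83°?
1.238e+19 Hz (decrease)

Convert frequency to wavelength (c = 299792458 m/s):
λ₀ = c/f₀ = 299792458/4.838e+19 = 6.1966196e-12 m = 6.1966 pm

Calculate Compton shift:
Δλ = λ_C(1 - cos(83°)) = 2.1306 pm

Final wavelength:
λ' = λ₀ + Δλ = 6.1966 + 2.1306 = 8.3272 pm

Final frequency:
f' = c/λ' = 299792458/8.3272370e-12 = 3.6001432e+19 Hz

Frequency shift (decrease):
Δf = f₀ - f' = 4.838e+19 - 3.6001432e+19 = 1.238e+19 Hz

(Intermediate values are shown rounded; full precision is carried through to the final answer.)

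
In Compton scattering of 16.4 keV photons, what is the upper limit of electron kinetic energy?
0.9892 keV

Maximum energy transfer occurs at θ = 180° (backscattering).

Initial photon: E₀ = 16.4 keV → λ₀ = 75.6001 pm

Maximum Compton shift (at 180°):
Δλ_max = 2λ_C = 2 × 2.4263 = 4.8526 pm

Final wavelength:
λ' = 75.6001 + 4.8526 = 80.4527 pm

Minimum photon energy (maximum energy to electron):
E'_min = hc/λ' = 15.4108 keV

Maximum electron kinetic energy:
K_max = E₀ - E'_min = 16.4000 - 15.4108 = 0.9892 keV

(Intermediate values are shown rounded; full precision is carried through to the final answer.)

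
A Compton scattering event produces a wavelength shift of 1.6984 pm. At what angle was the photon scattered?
72.54°

From the Compton formula Δλ = λ_C(1 - cos θ), we can solve for θ:

cos θ = 1 - Δλ/λ_C

Given:
- Δλ = 1.6984 pm
- λ_C = h/(m_e·c) ≈ 2.42631024 pm

cos θ = 1 - 1.6984/2.42631024
cos θ = 1 - 0.699993
cos θ = 0.300007

θ = arccos(0.300007)
θ = 72.54°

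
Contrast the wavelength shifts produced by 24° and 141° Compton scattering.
141° produces the larger shift by a factor of 20.556

Calculate both shifts using Δλ = λ_C(1 - cos θ):

For θ₁ = 24°:
Δλ₁ = 2.4263 × (1 - cos(24°))
Δλ₁ = 2.4263 × 0.0865
Δλ₁ = 0.2098 pm

For θ₂ = 141°:
Δλ₂ = 2.4263 × (1 - cos(141°))
Δλ₂ = 2.4263 × 1.7771
Δλ₂ = 4.3119 pm

The 141° angle produces the larger shift.
Ratio: 4.3119/0.2098 = 20.556

(Intermediate values are shown rounded; full precision is carried through to the final answer.)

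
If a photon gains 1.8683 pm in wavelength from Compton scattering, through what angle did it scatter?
76.70°

From the Compton formula Δλ = λ_C(1 - cos θ), we can solve for θ:

cos θ = 1 - Δλ/λ_C

Given:
- Δλ = 1.8683 pm
- λ_C = h/(m_e·c) ≈ 2.42631024 pm

cos θ = 1 - 1.8683/2.42631024
cos θ = 1 - 0.770017
cos θ = 0.229983

θ = arccos(0.229983)
θ = 76.70°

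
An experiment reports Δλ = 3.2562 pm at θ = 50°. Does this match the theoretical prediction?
No, inconsistent

Calculate the expected shift for θ = 50°:

Δλ_expected = λ_C(1 - cos(50°))
Δλ_expected = 2.4263 × (1 - cos(50°))
Δλ_expected = 2.4263 × 0.3572
Δλ_expected = 0.8667 pm

Given shift: 3.2562 pm
Expected shift: 0.8667 pm
Difference: 2.3894 pm

The values do not match. The given shift corresponds to θ ≈ 110.0°, not 50°.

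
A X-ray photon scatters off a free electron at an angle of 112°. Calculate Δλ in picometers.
3.3352 pm

Using the Compton scattering formula:
Δλ = λ_C(1 - cos θ)

where λ_C = h/(m_e·c) ≈ 2.4263 pm is the Compton wavelength of an electron.

For θ = 112°:
cos(112°) = -0.3746
1 - cos(112°) = 1.3746

Δλ = 2.4263 × 1.3746
Δλ = 3.3352 pm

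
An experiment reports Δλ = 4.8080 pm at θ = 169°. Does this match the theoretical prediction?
Yes, consistent

Calculate the expected shift for θ = 169°:

Δλ_expected = λ_C(1 - cos(169°))
Δλ_expected = 2.4263 × (1 - cos(169°))
Δλ_expected = 2.4263 × 1.9816
Δλ_expected = 4.8080 pm

Given shift: 4.8080 pm
Expected shift: 4.8080 pm
Difference: 0.0000 pm

The values match. This is consistent with Compton scattering at the stated angle.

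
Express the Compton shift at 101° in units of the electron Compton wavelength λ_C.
1.1908 λ_C

The Compton shift formula is:
Δλ = λ_C(1 - cos θ)

Dividing both sides by λ_C:
Δλ/λ_C = 1 - cos θ

For θ = 101°:
Δλ/λ_C = 1 - cos(101°)
Δλ/λ_C = 1 - -0.1908
Δλ/λ_C = 1.1908

This means the shift is 1.1908 × λ_C = 2.8893 pm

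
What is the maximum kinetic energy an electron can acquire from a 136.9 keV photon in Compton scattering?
47.7616 keV

Maximum energy transfer occurs at θ = 180° (backscattering).

Initial photon: E₀ = 136.9 keV → λ₀ = 9.0566 pm

Maximum Compton shift (at 180°):
Δλ_max = 2λ_C = 2 × 2.4263 = 4.8526 pm

Final wavelength:
λ' = 9.0566 + 4.8526 = 13.9092 pm

Minimum photon energy (maximum energy to electron):
E'_min = hc/λ' = 89.1384 keV

Maximum electron kinetic energy:
K_max = E₀ - E'_min = 136.9000 - 89.1384 = 47.7616 keV

(Intermediate values are shown rounded; full precision is carried through to the final answer.)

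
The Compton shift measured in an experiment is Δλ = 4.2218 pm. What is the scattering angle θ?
137.73°

From the Compton formula Δλ = λ_C(1 - cos θ), we can solve for θ:

cos θ = 1 - Δλ/λ_C

Given:
- Δλ = 4.2218 pm
- λ_C = h/(m_e·c) ≈ 2.42631024 pm

cos θ = 1 - 4.2218/2.42631024
cos θ = 1 - 1.740008
cos θ = -0.740008

θ = arccos(-0.740008)
θ = 137.73°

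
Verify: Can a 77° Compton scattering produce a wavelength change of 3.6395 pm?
No, inconsistent

Calculate the expected shift for θ = 77°:

Δλ_expected = λ_C(1 - cos(77°))
Δλ_expected = 2.4263 × (1 - cos(77°))
Δλ_expected = 2.4263 × 0.7750
Δλ_expected = 1.8805 pm

Given shift: 3.6395 pm
Expected shift: 1.8805 pm
Difference: 1.7590 pm

The values do not match. The given shift corresponds to θ ≈ 120.0°, not 77°.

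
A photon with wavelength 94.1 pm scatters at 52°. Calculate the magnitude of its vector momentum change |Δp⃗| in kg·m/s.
6.1436e-24 kg·m/s

Photon momentum magnitude is p = h/λ.

Initial momentum:
p₀ = h/λ = 6.6261e-34/9.4100e-11 = 7.0415e-24 kg·m/s

After scattering:
λ' = λ + Δλ = 94.1 + 0.9325 = 95.0325 pm
p' = h/λ' = 6.6261e-34/9.5033e-11 = 6.9724e-24 kg·m/s

Momentum is a vector; the scattered photon's direction makes angle θ = 52° with the incident direction. The magnitude of the vector change Δp⃗ = p⃗₀ − p⃗' is found from the law of cosines:
|Δp⃗|² = p₀² + p'² − 2p₀p'cos θ
|Δp⃗|² = (7.0415e-24)² + (6.9724e-24)² − 2·7.0415e-24·6.9724e-24·cos(52°)
|Δp⃗| = 6.1436e-24 kg·m/s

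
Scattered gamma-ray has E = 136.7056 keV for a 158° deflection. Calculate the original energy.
282.2001 keV

Convert final energy to wavelength (hc ≈ 1239.842 keV·pm):
λ' = hc/E' = 1239.842 / 136.7056 = 9.0694 pm

Calculate the Compton shift:
Δλ = λ_C(1 - cos(158°))
Δλ = 2.4263 × (1 - cos(158°))
Δλ = 4.6759 pm

Initial wavelength:
λ = λ' - Δλ = 9.0694 - 4.6759 = 4.3935 pm

Initial energy:
E = hc/λ = 1239.842 / 4.3935 = 282.2001 keV

(Intermediate values are shown rounded; full precision is carried through to the final answer.)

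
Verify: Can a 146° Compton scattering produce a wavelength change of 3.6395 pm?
No, inconsistent

Calculate the expected shift for θ = 146°:

Δλ_expected = λ_C(1 - cos(146°))
Δλ_expected = 2.4263 × (1 - cos(146°))
Δλ_expected = 2.4263 × 1.8290
Δλ_expected = 4.4378 pm

Given shift: 3.6395 pm
Expected shift: 4.4378 pm
Difference: 0.7983 pm

The values do not match. The given shift corresponds to θ ≈ 120.0°, not 146°.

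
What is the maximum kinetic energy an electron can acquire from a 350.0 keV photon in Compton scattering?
202.3123 keV

Maximum energy transfer occurs at θ = 180° (backscattering).

Initial photon: E₀ = 350.0 keV → λ₀ = 3.5424 pm

Maximum Compton shift (at 180°):
Δλ_max = 2λ_C = 2 × 2.4263 = 4.8526 pm

Final wavelength:
λ' = 3.5424 + 4.8526 = 8.3950 pm

Minimum photon energy (maximum energy to electron):
E'_min = hc/λ' = 147.6877 keV

Maximum electron kinetic energy:
K_max = E₀ - E'_min = 350.0000 - 147.6877 = 202.3123 keV

(Intermediate values are shown rounded; full precision is carried through to the final answer.)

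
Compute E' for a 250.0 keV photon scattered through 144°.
132.6232 keV

First convert energy to wavelength:
λ = hc/E, with hc ≈ 1239.842 keV·pm (i.e. 1239.842 eV·nm)

For E = 250.0 keV = 250000 eV:
λ = 1239.842 keV·pm / 250.0 keV
λ = 4.9594 pm

Calculate the Compton shift:
Δλ = λ_C(1 - cos(144°)) = 2.4263 × 1.8090
Δλ = 4.3892 pm

Final wavelength:
λ' = 4.9594 + 4.3892 = 9.3486 pm

Final energy:
E' = hc/λ' = 1239.842 / 9.3486 = 132.6232 keV

(Intermediate values are shown rounded; full precision is carried through to the final answer.)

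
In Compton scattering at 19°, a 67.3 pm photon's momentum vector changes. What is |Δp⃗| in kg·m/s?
3.2468e-24 kg·m/s

Photon momentum magnitude is p = h/λ.

Initial momentum:
p₀ = h/λ = 6.6261e-34/6.7300e-11 = 9.8456e-24 kg·m/s

After scattering:
λ' = λ + Δλ = 67.3 + 0.1322 = 67.4322 pm
p' = h/λ' = 6.6261e-34/6.7432e-11 = 9.8263e-24 kg·m/s

Momentum is a vector; the scattered photon's direction makes angle θ = 19° with the incident direction. The magnitude of the vector change Δp⃗ = p⃗₀ − p⃗' is found from the law of cosines:
|Δp⃗|² = p₀² + p'² − 2p₀p'cos θ
|Δp⃗|² = (9.8456e-24)² + (9.8263e-24)² − 2·9.8456e-24·9.8263e-24·cos(19°)
|Δp⃗| = 3.2468e-24 kg·m/s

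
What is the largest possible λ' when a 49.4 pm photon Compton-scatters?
54.2526 pm (at θ = 180°)

The Compton shift is Δλ = λ_C(1 − cos θ).

Since cos θ ranges from −1 to 1, the factor (1 − cos θ) ranges from 0 to 2; the maximum shift occurs at θ = 180° (backscattering):
Δλ_max = 2λ_C = 2 × 2.4263 pm = 4.8526 pm

Maximum scattered wavelength:
λ'_max = λ₀ + Δλ_max = 49.4 + 4.8526 = 54.2526 pm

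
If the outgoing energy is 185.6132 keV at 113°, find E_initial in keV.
375.1001 keV

Convert final energy to wavelength (hc ≈ 1239.842 keV·pm):
λ' = hc/E' = 1239.842 / 185.6132 = 6.6797 pm

Calculate the Compton shift:
Δλ = λ_C(1 - cos(113°))
Δλ = 2.4263 × (1 - cos(113°))
Δλ = 3.3743 pm

Initial wavelength:
λ = λ' - Δλ = 6.6797 - 3.3743 = 3.3054 pm

Initial energy:
E = hc/λ = 1239.842 / 3.3054 = 375.1001 keV

(Intermediate values are shown rounded; full precision is carried through to the final answer.)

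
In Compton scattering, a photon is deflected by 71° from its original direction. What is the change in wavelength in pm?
1.6364 pm

Using the Compton scattering formula:
Δλ = λ_C(1 - cos θ)

where λ_C = h/(m_e·c) ≈ 2.4263 pm is the Compton wavelength of an electron.

For θ = 71°:
cos(71°) = 0.3256
1 - cos(71°) = 0.6744

Δλ = 2.4263 × 0.6744
Δλ = 1.6364 pm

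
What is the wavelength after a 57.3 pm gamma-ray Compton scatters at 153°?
61.8882 pm

Using the Compton scattering formula:
λ' = λ + Δλ = λ + λ_C(1 - cos θ)

Given:
- Initial wavelength λ = 57.3 pm
- Scattering angle θ = 153°
- Compton wavelength λ_C ≈ 2.4263 pm

Calculate the shift:
Δλ = 2.4263 × (1 - cos(153°))
Δλ = 2.4263 × 1.8910
Δλ = 4.5882 pm

Final wavelength:
λ' = 57.3 + 4.5882 = 61.8882 pm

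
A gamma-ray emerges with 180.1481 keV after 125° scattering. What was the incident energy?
404.6001 keV

Convert final energy to wavelength (hc ≈ 1239.842 keV·pm):
λ' = hc/E' = 1239.842 / 180.1481 = 6.8823 pm

Calculate the Compton shift:
Δλ = λ_C(1 - cos(125°))
Δλ = 2.4263 × (1 - cos(125°))
Δλ = 3.8180 pm

Initial wavelength:
λ = λ' - Δλ = 6.8823 - 3.8180 = 3.0644 pm

Initial energy:
E = hc/λ = 1239.842 / 3.0644 = 404.6001 keV

(Intermediate values are shown rounded; full precision is carried through to the final answer.)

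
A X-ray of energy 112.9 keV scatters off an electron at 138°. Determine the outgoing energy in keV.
81.5086 keV

First convert energy to wavelength:
λ = hc/E, with hc ≈ 1239.842 keV·pm (i.e. 1239.842 eV·nm)

For E = 112.9 keV = 112900 eV:
λ = 1239.842 keV·pm / 112.9 keV
λ = 10.9818 pm

Calculate the Compton shift:
Δλ = λ_C(1 - cos(138°)) = 2.4263 × 1.7431
Δλ = 4.2294 pm

Final wavelength:
λ' = 10.9818 + 4.2294 = 15.2112 pm

Final energy:
E' = hc/λ' = 1239.842 / 15.2112 = 81.5086 keV

(Intermediate values are shown rounded; full precision is carried through to the final answer.)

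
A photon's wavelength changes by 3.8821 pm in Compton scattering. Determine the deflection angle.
126.87°

From the Compton formula Δλ = λ_C(1 - cos θ), we can solve for θ:

cos θ = 1 - Δλ/λ_C

Given:
- Δλ = 3.8821 pm
- λ_C = h/(m_e·c) ≈ 2.42631024 pm

cos θ = 1 - 3.8821/2.42631024
cos θ = 1 - 1.600001
cos θ = -0.600001

θ = arccos(-0.600001)
θ = 126.87°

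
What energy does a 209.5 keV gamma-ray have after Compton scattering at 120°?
129.7236 keV

First convert energy to wavelength:
λ = hc/E, with hc ≈ 1239.842 keV·pm (i.e. 1239.842 eV·nm)

For E = 209.5 keV = 209500 eV:
λ = 1239.842 keV·pm / 209.5 keV
λ = 5.9181 pm

Calculate the Compton shift:
Δλ = λ_C(1 - cos(120°)) = 2.4263 × 1.5000
Δλ = 3.6395 pm

Final wavelength:
λ' = 5.9181 + 3.6395 = 9.5576 pm

Final energy:
E' = hc/λ' = 1239.842 / 9.5576 = 129.7236 keV

(Intermediate values are shown rounded; full precision is carried through to the final answer.)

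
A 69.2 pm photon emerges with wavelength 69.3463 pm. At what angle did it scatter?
20.00°

First find the wavelength shift:
Δλ = λ' - λ = 69.3463 - 69.2 = 0.1463 pm

Using Δλ = λ_C(1 - cos θ), with λ_C = h/(m_e·c) ≈ 2.42631024 pm:
cos θ = 1 - Δλ/λ_C
cos θ = 1 - 0.1463/2.42631024
cos θ = 0.939703

θ = arccos(0.939703)
θ = 20.00°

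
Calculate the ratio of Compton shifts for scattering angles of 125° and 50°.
125° produces the larger shift by a factor of 4.405

Calculate both shifts using Δλ = λ_C(1 - cos θ):

For θ₁ = 50°:
Δλ₁ = 2.4263 × (1 - cos(50°))
Δλ₁ = 2.4263 × 0.3572
Δλ₁ = 0.8667 pm

For θ₂ = 125°:
Δλ₂ = 2.4263 × (1 - cos(125°))
Δλ₂ = 2.4263 × 1.5736
Δλ₂ = 3.8180 pm

The 125° angle produces the larger shift.
Ratio: 3.8180/0.8667 = 4.405

(Intermediate values are shown rounded; full precision is carried through to the final answer.)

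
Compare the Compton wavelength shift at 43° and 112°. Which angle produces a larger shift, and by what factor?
112° produces the larger shift by a factor of 5.117

Calculate both shifts using Δλ = λ_C(1 - cos θ):

For θ₁ = 43°:
Δλ₁ = 2.4263 × (1 - cos(43°))
Δλ₁ = 2.4263 × 0.2686
Δλ₁ = 0.6518 pm

For θ₂ = 112°:
Δλ₂ = 2.4263 × (1 - cos(112°))
Δλ₂ = 2.4263 × 1.3746
Δλ₂ = 3.3352 pm

The 112° angle produces the larger shift.
Ratio: 3.3352/0.6518 = 5.117

(Intermediate values are shown rounded; full precision is carried through to the final answer.)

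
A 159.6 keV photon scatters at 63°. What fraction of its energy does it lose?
0.1457 (or 14.57%)

Calculate initial and final photon energies:

Initial: E₀ = 159.6 keV → λ₀ = 7.7684 pm
Compton shift: Δλ = 1.3248 pm
Final wavelength: λ' = 9.0932 pm
Final energy: E' = 136.3479 keV

Fractional energy loss:
(E₀ - E')/E₀ = (159.6000 - 136.3479)/159.6000
= 23.2521/159.6000
= 0.1457
= 14.57%

(Intermediate values are shown rounded; full precision is carried through to the final answer.)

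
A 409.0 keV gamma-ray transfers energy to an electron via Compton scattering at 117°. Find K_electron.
219.9775 keV

By energy conservation: K_e = E_initial - E_final

First find the scattered photon energy:
Initial wavelength: λ = hc/E = 3.0314 pm
Compton shift: Δλ = λ_C(1 - cos(117°)) = 3.5278 pm
Final wavelength: λ' = 3.0314 + 3.5278 = 6.5592 pm
Final photon energy: E' = hc/λ' = 189.0225 keV

Electron kinetic energy:
K_e = E - E' = 409.0000 - 189.0225 = 219.9775 keV

(Intermediate values are shown rounded; full precision is carried through to the final answer.)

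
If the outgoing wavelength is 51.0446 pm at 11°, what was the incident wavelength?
51.0000 pm

From λ' = λ + Δλ, we have λ = λ' - Δλ

First calculate the Compton shift:
Δλ = λ_C(1 - cos θ)
Δλ = 2.4263 × (1 - cos(11°))
Δλ = 2.4263 × 0.0184
Δλ = 0.0446 pm

Initial wavelength:
λ = λ' - Δλ
λ = 51.0446 - 0.0446
λ = 51.0000 pm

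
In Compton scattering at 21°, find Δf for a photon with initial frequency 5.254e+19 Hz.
1.443e+18 Hz (decrease)

Convert frequency to wavelength (c = 299792458 m/s):
λ₀ = c/f₀ = 299792458/5.254e+19 = 5.7059851e-12 m = 5.7060 pm

Calculate Compton shift:
Δλ = λ_C(1 - cos(21°)) = 0.1612 pm

Final wavelength:
λ' = λ₀ + Δλ = 5.7060 + 0.1612 = 5.8671 pm

Final frequency:
f' = c/λ' = 299792458/5.8671396e-12 = 5.1096868e+19 Hz

Frequency shift (decrease):
Δf = f₀ - f' = 5.254e+19 - 5.1096868e+19 = 1.443e+18 Hz

(Intermediate values are shown rounded; full precision is carried through to the final answer.)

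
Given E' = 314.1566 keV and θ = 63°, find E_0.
472.9000 keV

Convert final energy to wavelength (hc ≈ 1239.842 keV·pm):
λ' = hc/E' = 1239.842 / 314.1566 = 3.9466 pm

Calculate the Compton shift:
Δλ = λ_C(1 - cos(63°))
Δλ = 2.4263 × (1 - cos(63°))
Δλ = 1.3248 pm

Initial wavelength:
λ = λ' - Δλ = 3.9466 - 1.3248 = 2.6218 pm

Initial energy:
E = hc/λ = 1239.842 / 2.6218 = 472.9000 keV

(Intermediate values are shown rounded; full precision is carried through to the final answer.)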